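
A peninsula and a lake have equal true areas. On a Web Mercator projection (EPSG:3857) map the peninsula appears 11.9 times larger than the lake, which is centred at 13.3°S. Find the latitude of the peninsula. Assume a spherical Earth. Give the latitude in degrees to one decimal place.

For equal true areas on Mercator, apparent areas scale as sec²φ, so the ratio is cos²φ₂ / cos²φ₁.
cos²φ₂ / cos²φ₁ = 11.9  ⇒  cos φ₁ = cos 13.3° / √11.9 = 0.9732/3.450 = 0.2821.
φ₁ = arccos(0.2821) ≈ 73.6°.

73.6°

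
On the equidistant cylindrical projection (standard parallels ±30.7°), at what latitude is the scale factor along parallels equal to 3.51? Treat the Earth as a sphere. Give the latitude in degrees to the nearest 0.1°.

In the equirectangular projection with standard parallel φ₀ = 30.7° (x = Rλ cos φ₀, y = Rφ), meridians are true-scale (h = 1) and the parallel scale is k = cos φ₀ / cos φ.
k = cos φ₀ / cos φ = 3.51  ⇒  cos φ = cos 30.7° / 3.51 = 0.2450.
φ = arccos(0.2450) ≈ 75.8°.

75.8°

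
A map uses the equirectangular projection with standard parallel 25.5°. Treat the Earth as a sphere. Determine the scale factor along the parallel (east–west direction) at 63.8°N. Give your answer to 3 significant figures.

2.04

In the equirectangular projection with standard parallel φ₀ = 25.5° (x = Rλ cos φ₀, y = Rφ), meridians are true-scale (h = 1) and the parallel scale is k = cos φ₀ / cos φ.
k = cos 25.5° / cos 63.8° = 0.9026/0.4415 = 2.044.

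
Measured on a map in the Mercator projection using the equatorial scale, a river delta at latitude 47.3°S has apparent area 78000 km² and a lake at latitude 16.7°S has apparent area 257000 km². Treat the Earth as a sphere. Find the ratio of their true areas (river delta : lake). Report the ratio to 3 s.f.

0.152

Since Mercator area scale is 1/cos²φ, the true area equals the apparent area multiplied by cos²φ.
True area of river delta: 78000 × cos²(47.3°) = 78000 × 0.4599 = 35870 km².
True area of lake: 257000 × cos²(16.7°) = 257000 × 0.9174 = 235800 km².
Ratio = 35870 / 235800 ≈ 0.152.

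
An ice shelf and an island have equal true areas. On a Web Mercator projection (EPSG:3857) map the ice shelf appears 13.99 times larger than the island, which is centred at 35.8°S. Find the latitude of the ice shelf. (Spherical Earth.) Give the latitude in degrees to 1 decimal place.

For equal true areas on Mercator, apparent areas scale as sec²φ, so the ratio is cos²φ₂ / cos²φ₁.
cos²φ₂ / cos²φ₁ = 13.99  ⇒  cos φ₁ = cos 35.8° / √13.99 = 0.8111/3.740 = 0.2168.
φ₁ = arccos(0.2168) ≈ 77.5°.

77.5°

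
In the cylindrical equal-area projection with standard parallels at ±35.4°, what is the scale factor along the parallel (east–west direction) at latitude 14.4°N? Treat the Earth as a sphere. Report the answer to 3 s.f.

For cylindrical equal-area with standard parallel φ₀, h = cos φ / cos φ₀ and k = cos φ₀ / cos φ, so h·k = 1.
k = cos 35.4° / cos 14.4° = 0.8151/0.9686 = 0.8416.

0.842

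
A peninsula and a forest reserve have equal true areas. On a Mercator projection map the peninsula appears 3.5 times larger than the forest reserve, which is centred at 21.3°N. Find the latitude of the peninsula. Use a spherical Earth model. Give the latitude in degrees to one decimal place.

For equal true areas on Mercator, apparent areas scale as sec²φ, so the ratio is cos²φ₂ / cos²φ₁.
cos²φ₂ / cos²φ₁ = 3.5  ⇒  cos φ₁ = cos 21.3° / √3.5 = 0.9317/1.871 = 0.4980.
φ₁ = arccos(0.4980) ≈ 60.1°.

60.1°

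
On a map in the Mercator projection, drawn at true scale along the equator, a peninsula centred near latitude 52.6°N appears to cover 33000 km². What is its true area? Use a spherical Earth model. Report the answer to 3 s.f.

12200 km²

For Mercator, h = k = sec φ (a conformal cylindrical projection has a single point scale, 1/cos φ).
Areal scale = k² = sec²φ = 1/cos²(52.6°) = 1/0.6074² = 2.711.
True area = apparent / (areal scale) = 33000 / 2.711 ≈ 12200 km².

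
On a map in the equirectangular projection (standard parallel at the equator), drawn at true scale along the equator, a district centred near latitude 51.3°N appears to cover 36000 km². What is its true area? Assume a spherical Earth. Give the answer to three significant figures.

In the plate carrée (x = Rλ, y = Rφ), meridians are true-scale (h = 1) and parallels are stretched by k = sec φ.
Areal scale = h·k = 1 × sec φ; at 51.3°, h = 1.000, k = 1.599, so h·k = 1.599.
True area = apparent / (areal scale) = 36000 / 1.599 ≈ 22500 km².

22500 km²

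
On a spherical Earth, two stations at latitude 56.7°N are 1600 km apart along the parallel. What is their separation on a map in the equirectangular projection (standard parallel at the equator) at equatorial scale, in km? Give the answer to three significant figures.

Plate carrée maps x = Rλ, y = Rφ. The meridian scale is h = 1 and the parallel scale is k = 1/cos φ = sec φ.
Along the parallel, k = sec 56.7° = 1/0.5490 = 1.821.
Map distance = 1600 × 1.821 ≈ 2910 km.

2910 km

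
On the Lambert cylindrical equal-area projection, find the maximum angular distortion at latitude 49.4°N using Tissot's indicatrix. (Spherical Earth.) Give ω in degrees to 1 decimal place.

The Lambert cylindrical equal-area projection is the cylindrical equal-area projection with its standard parallel at the equator (φ₀ = 0). A cylindrical equal-area projection with standard parallel φ₀ has meridian scale h = cos φ / cos φ₀ and parallel scale k = cos φ₀ / cos φ (so areas are preserved, h·k = 1).
At 49.4°: h = 0.6508, k = 1.537; principal scales a = 1.537, b = 0.6508.
sin(ω/2) = (a − b)/(a + b) = 0.8859/2.187 = 0.4050, so ω = 2 arcsin(0.4050) ≈ 47.8°.

47.8°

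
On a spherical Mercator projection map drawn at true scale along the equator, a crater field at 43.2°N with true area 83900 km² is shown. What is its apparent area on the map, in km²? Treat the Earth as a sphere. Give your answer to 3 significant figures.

158000 km²

Mercator is conformal, so the point scale is isotropic: h = k = sec φ = 1/cos φ.
Areal scale = k² = sec²φ = 1/cos²(43.2°) = 1/0.7290² = 1.882.
Apparent area = 83900 × 1.882 ≈ 158000 km².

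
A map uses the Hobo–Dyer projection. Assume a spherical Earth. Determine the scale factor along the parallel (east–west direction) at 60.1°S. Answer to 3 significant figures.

The Hobo–Dyer projection is cylindrical equal-area with φ₀ = 37.5°. A cylindrical equal-area projection with standard parallel φ₀ has meridian scale h = cos φ / cos φ₀ and parallel scale k = cos φ₀ / cos φ (so areas are preserved, h·k = 1).
k = cos 37.5° / cos 60.1° = 0.7934/0.4985 = 1.592.

1.59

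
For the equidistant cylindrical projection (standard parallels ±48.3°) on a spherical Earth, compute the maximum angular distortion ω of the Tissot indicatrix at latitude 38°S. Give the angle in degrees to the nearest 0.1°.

9.7°

With standard parallel φ₀ = 48.3°, the equirectangular projection gives x = Rλ cos φ₀, y = Rφ, so h = 1 and k = cos 48.3° / cos φ.
At 38°: h = 1.000, k = 0.8442; principal scales a = 1.000, b = 0.8442.
sin(ω/2) = (a − b)/(a + b) = 0.1558/1.844 = 0.08449, so ω = 2 arcsin(0.08449) ≈ 9.7°.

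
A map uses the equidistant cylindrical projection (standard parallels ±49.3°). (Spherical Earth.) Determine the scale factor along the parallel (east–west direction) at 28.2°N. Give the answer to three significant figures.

With standard parallel φ₀ = 49.3°, the equirectangular projection gives x = Rλ cos φ₀, y = Rφ, so h = 1 and k = cos 49.3° / cos φ.
k = cos 49.3° / cos 28.2° = 0.6521/0.8813 = 0.7399.

0.740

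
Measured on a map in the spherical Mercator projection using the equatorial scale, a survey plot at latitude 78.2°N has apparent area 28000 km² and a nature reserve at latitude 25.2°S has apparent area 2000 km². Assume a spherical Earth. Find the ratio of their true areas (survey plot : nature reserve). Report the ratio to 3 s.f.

Since Mercator area scale is 1/cos²φ, the true area equals the apparent area multiplied by cos²φ.
True area of survey plot: 28000 × cos²(78.2°) = 28000 × 0.04182 = 1171 km².
True area of nature reserve: 2000 × cos²(25.2°) = 2000 × 0.8187 = 1637 km².
Ratio = 1171 / 1637 ≈ 0.715.

0.715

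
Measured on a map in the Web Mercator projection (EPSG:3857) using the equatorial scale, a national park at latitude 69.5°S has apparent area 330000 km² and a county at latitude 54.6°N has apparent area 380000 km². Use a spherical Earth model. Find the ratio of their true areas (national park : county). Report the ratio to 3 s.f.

0.317

Since Mercator area scale is 1/cos²φ, the true area equals the apparent area multiplied by cos²φ.
True area of national park: 330000 × cos²(69.5°) = 330000 × 0.1226 = 40470 km².
True area of county: 380000 × cos²(54.6°) = 380000 × 0.3356 = 127500 km².
Ratio = 40470 / 127500 ≈ 0.317.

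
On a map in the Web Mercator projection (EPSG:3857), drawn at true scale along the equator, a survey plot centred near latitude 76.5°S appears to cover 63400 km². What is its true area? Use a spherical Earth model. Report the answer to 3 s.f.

For Mercator, h = k = sec φ (a conformal cylindrical projection has a single point scale, 1/cos φ).
Areal scale = k² = sec²φ = 1/cos²(76.5°) = 1/0.2334² = 18.35.
True area = apparent / (areal scale) = 63400 / 18.35 ≈ 3460 km².

3460 km²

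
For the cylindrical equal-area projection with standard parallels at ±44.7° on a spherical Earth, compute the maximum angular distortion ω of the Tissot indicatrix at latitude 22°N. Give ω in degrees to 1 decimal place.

Cylindrical equal-area (φ₀ = 44.7°): h = cos φ / cos 44.7° along meridians, k = cos 44.7° / cos φ along parallels; h·k = 1.
At 22°: h = 1.304, k = 0.7666; principal scales a = 1.304, b = 0.7666.
sin(ω/2) = (a − b)/(a + b) = 0.5378/2.071 = 0.2597, so ω = 2 arcsin(0.2597) ≈ 30.1°.

30.1°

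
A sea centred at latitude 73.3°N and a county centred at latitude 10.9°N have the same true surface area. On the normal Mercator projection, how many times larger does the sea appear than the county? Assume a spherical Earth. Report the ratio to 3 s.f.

On Mercator, area is exaggerated by sec²φ = 1/cos²φ.
At 73.3°: sec²(73.3°) = 1/0.2874² = 12.11.
At 10.9°: sec²(10.9°) = 1/0.9820² = 1.037.
Ratio = 12.11/1.037 = cos²(10.9°)/cos²(73.3°) ≈ 11.7.

11.7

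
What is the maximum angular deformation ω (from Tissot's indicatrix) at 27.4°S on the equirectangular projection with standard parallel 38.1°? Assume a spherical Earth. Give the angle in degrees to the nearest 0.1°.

With standard parallel φ₀ = 38.1°, the equirectangular projection gives x = Rλ cos φ₀, y = Rφ, so h = 1 and k = cos 38.1° / cos φ.
At 27.4°: h = 1.000, k = 0.8864; principal scales a = 1.000, b = 0.8864.
sin(ω/2) = (a − b)/(a + b) = 0.1136/1.886 = 0.06024, so ω = 2 arcsin(0.06024) ≈ 6.9°.

6.9°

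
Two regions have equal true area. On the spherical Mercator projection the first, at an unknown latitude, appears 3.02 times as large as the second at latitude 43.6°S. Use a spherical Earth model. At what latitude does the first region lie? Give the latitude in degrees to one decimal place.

65.4°

On Mercator, (apparent₁)/(apparent₂) = sec²φ₁ / sec²φ₂ when true areas are equal.
cos²φ₂ / cos²φ₁ = 3.02  ⇒  cos φ₁ = cos 43.6° / √3.02 = 0.7242/1.738 = 0.4167.
φ₁ = arccos(0.4167) ≈ 65.4°.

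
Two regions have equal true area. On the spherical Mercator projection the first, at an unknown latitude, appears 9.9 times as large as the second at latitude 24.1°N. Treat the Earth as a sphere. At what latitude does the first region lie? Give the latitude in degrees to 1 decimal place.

On Mercator, (apparent₁)/(apparent₂) = sec²φ₁ / sec²φ₂ when true areas are equal.
cos²φ₂ / cos²φ₁ = 9.9  ⇒  cos φ₁ = cos 24.1° / √9.9 = 0.9128/3.146 = 0.2901.
φ₁ = arccos(0.2901) ≈ 73.1°.

73.1°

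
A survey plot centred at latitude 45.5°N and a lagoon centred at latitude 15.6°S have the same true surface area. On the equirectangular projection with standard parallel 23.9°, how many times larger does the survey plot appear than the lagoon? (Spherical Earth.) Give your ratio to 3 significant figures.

1.37

With standard parallel φ₀ = 23.9°, the equirectangular projection gives x = Rλ cos φ₀, y = Rφ, so h = 1 and k = cos 23.9° / cos φ.
Areal scale at 45.5°: h·k = 1.000 × 1.304 = 1.304.
Areal scale at 15.6°: h·k = 1.000 × 0.9492 = 0.9492.
Ratio = 1.304/0.9492 ≈ 1.37.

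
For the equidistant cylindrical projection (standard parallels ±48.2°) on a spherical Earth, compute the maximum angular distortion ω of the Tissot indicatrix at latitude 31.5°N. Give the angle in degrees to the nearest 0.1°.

In the equirectangular projection with standard parallel φ₀ = 48.2° (x = Rλ cos φ₀, y = Rφ), meridians are true-scale (h = 1) and the parallel scale is k = cos φ₀ / cos φ.
At 31.5°: h = 1.000, k = 0.7817; principal scales a = 1.000, b = 0.7817.
sin(ω/2) = (a − b)/(a + b) = 0.2183/1.782 = 0.1225, so ω = 2 arcsin(0.1225) ≈ 14.1°.

14.1°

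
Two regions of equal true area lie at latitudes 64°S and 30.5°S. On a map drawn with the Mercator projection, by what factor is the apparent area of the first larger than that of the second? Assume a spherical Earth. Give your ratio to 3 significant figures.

3.86

Mercator areal scale is sec²φ.
At 64°: sec²(64°) = 1/0.4384² = 5.204.
At 30.5°: sec²(30.5°) = 1/0.8616² = 1.347.
Ratio = 5.204/1.347 = cos²(30.5°)/cos²(64°) ≈ 3.86.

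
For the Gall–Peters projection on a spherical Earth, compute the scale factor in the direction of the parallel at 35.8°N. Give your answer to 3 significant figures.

0.872

The Gall–Peters projection is cylindrical equal-area with φ₀ = 45°. A cylindrical equal-area projection with standard parallel φ₀ has meridian scale h = cos φ / cos φ₀ and parallel scale k = cos φ₀ / cos φ (so areas are preserved, h·k = 1).
k = cos 45° / cos 35.8° = 0.7071/0.8111 = 0.8718.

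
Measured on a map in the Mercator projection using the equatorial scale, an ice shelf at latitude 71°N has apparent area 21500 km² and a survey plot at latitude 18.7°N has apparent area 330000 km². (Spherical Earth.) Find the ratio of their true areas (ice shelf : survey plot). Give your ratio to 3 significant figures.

0.00770

Since Mercator area scale is 1/cos²φ, the true area equals the apparent area multiplied by cos²φ.
True area of ice shelf: 21500 × cos²(71°) = 21500 × 0.1060 = 2279 km².
True area of survey plot: 330000 × cos²(18.7°) = 330000 × 0.8972 = 296100 km².
Ratio = 2279 / 296100 ≈ 0.00770.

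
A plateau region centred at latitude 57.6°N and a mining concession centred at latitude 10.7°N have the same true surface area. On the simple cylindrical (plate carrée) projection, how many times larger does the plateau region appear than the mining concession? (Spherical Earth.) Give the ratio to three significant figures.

In the plate carrée (x = Rλ, y = Rφ), meridians are true-scale (h = 1) and parallels are stretched by k = sec φ.
Areal scale at 57.6°: h·k = 1.000 × 1.866 = 1.866.
Areal scale at 10.7°: h·k = 1.000 × 1.018 = 1.018.
Ratio = 1.866/1.018 ≈ 1.83.

1.83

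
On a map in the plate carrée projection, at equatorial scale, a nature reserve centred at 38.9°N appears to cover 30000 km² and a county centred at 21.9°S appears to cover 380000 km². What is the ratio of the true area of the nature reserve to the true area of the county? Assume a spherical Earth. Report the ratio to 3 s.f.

0.0662

Plate carrée has h = 1 and k = sec φ, giving areal scale sec φ; true area = (apparent area) · cos φ.
True area of nature reserve: 30000 × cos(38.9°) = 30000 × 0.7782 = 23350 km².
True area of county: 380000 × cos(21.9°) = 380000 × 0.9278 = 352600 km².
Ratio = 23350 / 352600 ≈ 0.0662.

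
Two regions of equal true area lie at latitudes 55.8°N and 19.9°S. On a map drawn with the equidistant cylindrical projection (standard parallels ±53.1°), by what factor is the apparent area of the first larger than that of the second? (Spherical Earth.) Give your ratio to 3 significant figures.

1.67

In the equirectangular projection with standard parallel φ₀ = 53.1° (x = Rλ cos φ₀, y = Rφ), meridians are true-scale (h = 1) and the parallel scale is k = cos φ₀ / cos φ.
Areal scale at 55.8°: h·k = 1.000 × 1.068 = 1.068.
Areal scale at 19.9°: h·k = 1.000 × 0.6385 = 0.6385.
Ratio = 1.068/0.6385 ≈ 1.67.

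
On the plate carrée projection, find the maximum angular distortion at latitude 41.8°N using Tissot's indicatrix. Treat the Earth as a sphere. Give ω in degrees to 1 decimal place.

In the plate carrée (x = Rλ, y = Rφ), meridians are true-scale (h = 1) and parallels are stretched by k = sec φ.
At 41.8°: h = 1.000, k = 1.341; principal scales a = 1.341, b = 1.000.
sin(ω/2) = (a − b)/(a + b) = 0.3414/2.341 = 0.1458, so ω = 2 arcsin(0.1458) ≈ 16.8°.

16.8°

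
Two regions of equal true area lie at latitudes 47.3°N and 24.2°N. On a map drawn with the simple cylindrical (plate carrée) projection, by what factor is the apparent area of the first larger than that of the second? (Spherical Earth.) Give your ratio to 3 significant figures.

In the plate carrée (x = Rλ, y = Rφ), meridians are true-scale (h = 1) and parallels are stretched by k = sec φ.
Areal scale at 47.3°: h·k = 1.000 × 1.475 = 1.475.
Areal scale at 24.2°: h·k = 1.000 × 1.096 = 1.096.
Ratio = 1.475/1.096 ≈ 1.34.

1.34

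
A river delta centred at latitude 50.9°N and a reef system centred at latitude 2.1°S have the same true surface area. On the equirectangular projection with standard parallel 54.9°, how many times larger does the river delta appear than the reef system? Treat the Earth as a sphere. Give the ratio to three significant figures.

1.58

With standard parallel φ₀ = 54.9°, the equirectangular projection gives x = Rλ cos φ₀, y = Rφ, so h = 1 and k = cos 54.9° / cos φ.
Areal scale at 50.9°: h·k = 1.000 × 0.9117 = 0.9117.
Areal scale at 2.1°: h·k = 1.000 × 0.5754 = 0.5754.
Ratio = 0.9117/0.5754 ≈ 1.58.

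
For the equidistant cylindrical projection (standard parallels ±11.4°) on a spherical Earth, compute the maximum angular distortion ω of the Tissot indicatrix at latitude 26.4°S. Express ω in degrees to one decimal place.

5.2°

With standard parallel φ₀ = 11.4°, the equirectangular projection gives x = Rλ cos φ₀, y = Rφ, so h = 1 and k = cos 11.4° / cos φ.
At 26.4°: h = 1.000, k = 1.094; principal scales a = 1.094, b = 1.000.
sin(ω/2) = (a − b)/(a + b) = 0.09440/2.094 = 0.04507, so ω = 2 arcsin(0.04507) ≈ 5.2°.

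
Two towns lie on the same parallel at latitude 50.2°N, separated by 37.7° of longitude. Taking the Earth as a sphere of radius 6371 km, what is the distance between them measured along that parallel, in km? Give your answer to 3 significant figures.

2680 km

Arc length along a parallel = R cos φ · Δλ (with Δλ in radians).
= 6371 × cos 50.2° × (37.7° × π/180) = 6371 × 0.6401 × 0.6580 ≈ 2680 km.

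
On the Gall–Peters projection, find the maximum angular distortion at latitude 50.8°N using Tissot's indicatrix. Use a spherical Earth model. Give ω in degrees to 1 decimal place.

Gall–Peters is a cylindrical equal-area projection with standard parallels at ±45°. A cylindrical equal-area projection with standard parallel φ₀ has meridian scale h = cos φ / cos φ₀ and parallel scale k = cos φ₀ / cos φ (so areas are preserved, h·k = 1).
At 50.8°: h = 0.8938, k = 1.119; principal scales a = 1.119, b = 0.8938.
sin(ω/2) = (a − b)/(a + b) = 0.2250/2.013 = 0.1118, so ω = 2 arcsin(0.1118) ≈ 12.8°.

12.8°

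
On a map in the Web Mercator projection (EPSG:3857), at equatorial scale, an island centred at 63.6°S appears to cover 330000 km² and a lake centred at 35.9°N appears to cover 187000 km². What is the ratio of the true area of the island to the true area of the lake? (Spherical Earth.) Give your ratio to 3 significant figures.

0.532

Mercator's areal exaggeration is sec²φ; hence true area = (apparent area) · cos²φ.
True area of island: 330000 × cos²(63.6°) = 330000 × 0.1977 = 65240 km².
True area of lake: 187000 × cos²(35.9°) = 187000 × 0.6562 = 122700 km².
Ratio = 65240 / 122700 ≈ 0.532.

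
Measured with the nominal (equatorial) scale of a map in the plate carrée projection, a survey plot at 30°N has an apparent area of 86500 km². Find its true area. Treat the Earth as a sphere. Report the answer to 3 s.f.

74900 km²

In the plate carrée (x = Rλ, y = Rφ), meridians are true-scale (h = 1) and parallels are stretched by k = sec φ.
Areal scale = h·k = 1 × sec φ; at 30°, h = 1.000, k = 1.155, so h·k = 1.155.
True area = apparent / (areal scale) = 86500 / 1.155 ≈ 74900 km².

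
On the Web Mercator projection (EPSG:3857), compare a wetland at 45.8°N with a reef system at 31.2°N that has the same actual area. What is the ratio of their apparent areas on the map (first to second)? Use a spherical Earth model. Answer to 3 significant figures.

Mercator is conformal with k = sec φ, so areal scale = k² = sec²φ.
At 45.8°: sec²(45.8°) = 1/0.6972² = 2.057.
At 31.2°: sec²(31.2°) = 1/0.8554² = 1.367.
Ratio = 2.057/1.367 = cos²(31.2°)/cos²(45.8°) ≈ 1.51.

1.51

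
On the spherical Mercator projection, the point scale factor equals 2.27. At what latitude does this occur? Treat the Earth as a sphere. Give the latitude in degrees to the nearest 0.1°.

63.9°

Mercator scale is k = sec φ = 1/cos φ.
1/cos φ = 2.27  ⇒  cos φ = 0.4405  ⇒  φ = arccos(0.4405) ≈ 63.9°.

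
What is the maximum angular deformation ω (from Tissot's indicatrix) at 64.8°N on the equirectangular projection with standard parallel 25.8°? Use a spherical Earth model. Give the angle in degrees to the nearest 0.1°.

With standard parallel φ₀ = 25.8°, the equirectangular projection gives x = Rλ cos φ₀, y = Rφ, so h = 1 and k = cos 25.8° / cos φ.
At 64.8°: h = 1.000, k = 2.115; principal scales a = 2.115, b = 1.000.
sin(ω/2) = (a − b)/(a + b) = 1.115/3.115 = 0.3578, so ω = 2 arcsin(0.3578) ≈ 41.9°.

41.9°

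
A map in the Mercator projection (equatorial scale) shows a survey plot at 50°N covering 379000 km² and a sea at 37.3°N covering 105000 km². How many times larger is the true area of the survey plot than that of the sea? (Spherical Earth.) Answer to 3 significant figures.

2.36

Mercator's areal exaggeration is sec²φ; hence true area = (apparent area) · cos²φ.
True area of survey plot: 379000 × cos²(50°) = 379000 × 0.4132 = 156600 km².
True area of sea: 105000 × cos²(37.3°) = 105000 × 0.6328 = 66440 km².
Ratio = 156600 / 66440 ≈ 2.36.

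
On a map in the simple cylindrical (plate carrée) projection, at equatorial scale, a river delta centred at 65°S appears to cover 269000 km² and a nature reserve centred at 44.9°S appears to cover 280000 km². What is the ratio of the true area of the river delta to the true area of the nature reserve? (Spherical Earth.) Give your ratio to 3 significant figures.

On the plate carrée, areal scale = h·k = 1 × sec φ, so true area = apparent × cos φ.
True area of river delta: 269000 × cos(65°) = 269000 × 0.4226 = 113700 km².
True area of nature reserve: 280000 × cos(44.9°) = 280000 × 0.7083 = 198300 km².
Ratio = 113700 / 198300 ≈ 0.573.

0.573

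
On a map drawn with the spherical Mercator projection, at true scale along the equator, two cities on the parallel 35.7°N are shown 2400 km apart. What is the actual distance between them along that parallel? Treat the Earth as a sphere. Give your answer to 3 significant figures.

1950 km

Mercator is conformal, so the point scale is isotropic: h = k = sec φ = 1/cos φ.
Along the parallel at 35.7°, map distances are exaggerated by k = sec 35.7° = 1.231.
True distance = 2400 / 1.231 = 2400 × cos 35.7° ≈ 1950 km.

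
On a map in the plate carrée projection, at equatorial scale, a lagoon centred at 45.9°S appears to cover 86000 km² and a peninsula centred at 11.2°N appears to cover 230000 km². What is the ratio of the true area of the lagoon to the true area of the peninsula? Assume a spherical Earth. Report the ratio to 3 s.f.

On the plate carrée, areal scale = h·k = 1 × sec φ, so true area = apparent × cos φ.
True area of lagoon: 86000 × cos(45.9°) = 86000 × 0.6959 = 59850 km².
True area of peninsula: 230000 × cos(11.2°) = 230000 × 0.9810 = 225600 km².
Ratio = 59850 / 225600 ≈ 0.265.

0.265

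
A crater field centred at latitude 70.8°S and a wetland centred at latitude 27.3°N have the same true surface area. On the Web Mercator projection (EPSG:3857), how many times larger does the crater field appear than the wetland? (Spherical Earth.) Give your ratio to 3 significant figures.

7.30

Mercator is conformal with k = sec φ, so areal scale = k² = sec²φ.
At 70.8°: sec²(70.8°) = 1/0.3289² = 9.246.
At 27.3°: sec²(27.3°) = 1/0.8886² = 1.266.
Ratio = 9.246/1.266 = cos²(27.3°)/cos²(70.8°) ≈ 7.30.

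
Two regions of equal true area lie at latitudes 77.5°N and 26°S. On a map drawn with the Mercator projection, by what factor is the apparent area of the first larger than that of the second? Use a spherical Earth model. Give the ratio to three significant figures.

Mercator is conformal with k = sec φ, so areal scale = k² = sec²φ.
At 77.5°: sec²(77.5°) = 1/0.2164² = 21.35.
At 26°: sec²(26°) = 1/0.8988² = 1.238.
Ratio = 21.35/1.238 = cos²(26°)/cos²(77.5°) ≈ 17.2.

17.2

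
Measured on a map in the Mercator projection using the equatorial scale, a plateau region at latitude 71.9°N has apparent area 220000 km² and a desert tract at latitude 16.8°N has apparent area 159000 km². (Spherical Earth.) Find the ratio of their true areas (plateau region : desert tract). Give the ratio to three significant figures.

Since Mercator area scale is 1/cos²φ, the true area equals the apparent area multiplied by cos²φ.
True area of plateau region: 220000 × cos²(71.9°) = 220000 × 0.09652 = 21230 km².
True area of desert tract: 159000 × cos²(16.8°) = 159000 × 0.9165 = 145700 km².
Ratio = 21230 / 145700 ≈ 0.146.

0.146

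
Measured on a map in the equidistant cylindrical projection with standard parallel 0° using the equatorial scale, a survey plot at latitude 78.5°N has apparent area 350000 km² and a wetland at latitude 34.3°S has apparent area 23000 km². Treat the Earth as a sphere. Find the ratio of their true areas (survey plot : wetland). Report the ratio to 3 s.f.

Plate carrée has h = 1 and k = sec φ, giving areal scale sec φ; true area = (apparent area) · cos φ.
True area of survey plot: 350000 × cos(78.5°) = 350000 × 0.1994 = 69780 km².
True area of wetland: 23000 × cos(34.3°) = 23000 × 0.8261 = 19000 km².
Ratio = 69780 / 19000 ≈ 3.67.

3.67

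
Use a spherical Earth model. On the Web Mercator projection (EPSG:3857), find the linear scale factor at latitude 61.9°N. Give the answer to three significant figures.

Mercator is conformal, so the point scale is isotropic: h = k = sec φ = 1/cos φ.
k = 1/cos 61.9° = 1/0.4710 = 2.123.

2.12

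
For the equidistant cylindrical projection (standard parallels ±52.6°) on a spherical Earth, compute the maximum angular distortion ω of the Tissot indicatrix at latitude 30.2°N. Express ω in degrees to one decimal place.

With standard parallel φ₀ = 52.6°, the equirectangular projection gives x = Rλ cos φ₀, y = Rφ, so h = 1 and k = cos 52.6° / cos φ.
At 30.2°: h = 1.000, k = 0.7028; principal scales a = 1.000, b = 0.7028.
sin(ω/2) = (a − b)/(a + b) = 0.2972/1.703 = 0.1746, so ω = 2 arcsin(0.1746) ≈ 20.1°.

20.1°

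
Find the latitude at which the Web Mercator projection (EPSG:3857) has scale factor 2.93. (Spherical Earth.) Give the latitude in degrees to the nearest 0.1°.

70.0°

Mercator scale is k = sec φ = 1/cos φ.
1/cos φ = 2.93  ⇒  cos φ = 0.3413  ⇒  φ = arccos(0.3413) ≈ 70.0°.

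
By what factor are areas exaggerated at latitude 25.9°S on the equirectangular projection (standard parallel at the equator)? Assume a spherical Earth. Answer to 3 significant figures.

1.11

Plate carrée maps x = Rλ, y = Rφ. The meridian scale is h = 1 and the parallel scale is k = 1/cos φ = sec φ.
Areal scale = h·k = 1 × sec φ; at 25.9°, h = 1.000, k = 1.112, so h·k = 1.112.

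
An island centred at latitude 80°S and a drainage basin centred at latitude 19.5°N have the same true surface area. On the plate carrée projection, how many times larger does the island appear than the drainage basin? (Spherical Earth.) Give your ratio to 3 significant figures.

5.43

Plate carrée maps x = Rλ, y = Rφ. The meridian scale is h = 1 and the parallel scale is k = 1/cos φ = sec φ.
Areal scale at 80°: h·k = 1.000 × 5.759 = 5.759.
Areal scale at 19.5°: h·k = 1.000 × 1.061 = 1.061.
Ratio = 5.759/1.061 ≈ 5.43.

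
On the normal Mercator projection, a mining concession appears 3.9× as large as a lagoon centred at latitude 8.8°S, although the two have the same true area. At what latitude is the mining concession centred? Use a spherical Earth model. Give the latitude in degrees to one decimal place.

For equal true areas on Mercator, apparent areas scale as sec²φ, so the ratio is cos²φ₂ / cos²φ₁.
cos²φ₂ / cos²φ₁ = 3.9  ⇒  cos φ₁ = cos 8.8° / √3.9 = 0.9882/1.975 = 0.5004.
φ₁ = arccos(0.5004) ≈ 60.0°.

60.0°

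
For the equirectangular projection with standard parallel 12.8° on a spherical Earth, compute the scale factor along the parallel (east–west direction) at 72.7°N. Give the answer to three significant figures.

3.28

In the equirectangular projection with standard parallel φ₀ = 12.8° (x = Rλ cos φ₀, y = Rφ), meridians are true-scale (h = 1) and the parallel scale is k = cos φ₀ / cos φ.
k = cos 12.8° / cos 72.7° = 0.9751/0.2974 = 3.279.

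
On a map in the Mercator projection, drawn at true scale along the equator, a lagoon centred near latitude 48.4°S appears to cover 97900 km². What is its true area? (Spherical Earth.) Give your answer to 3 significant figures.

Mercator is conformal, so the point scale is isotropic: h = k = sec φ = 1/cos φ.
Areal scale = k² = sec²φ = 1/cos²(48.4°) = 1/0.6639² = 2.269.
True area = apparent / (areal scale) = 97900 / 2.269 ≈ 43200 km².

43200 km²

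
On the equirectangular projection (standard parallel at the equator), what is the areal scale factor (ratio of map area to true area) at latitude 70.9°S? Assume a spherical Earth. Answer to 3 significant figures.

3.06

In the plate carrée (x = Rλ, y = Rφ), meridians are true-scale (h = 1) and parallels are stretched by k = sec φ.
Areal scale = h·k = 1 × sec φ; at 70.9°, h = 1.000, k = 3.056, so h·k = 3.056.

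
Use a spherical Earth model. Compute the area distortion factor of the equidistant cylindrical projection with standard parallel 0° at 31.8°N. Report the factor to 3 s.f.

For the equirectangular projection with φ₀ = 0 (plate carrée), h = 1 along meridians and k = sec φ along parallels.
Areal scale = h·k = 1 × sec φ; at 31.8°, h = 1.000, k = 1.177, so h·k = 1.177.

1.18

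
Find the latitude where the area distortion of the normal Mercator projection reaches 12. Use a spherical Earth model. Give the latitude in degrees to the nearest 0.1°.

73.2°

Mercator areal scale is sec²φ.
sec²φ = 12  ⇒  cos²φ = 0.08333  ⇒  cos φ = 0.2887.
φ = arccos(0.2887) ≈ 73.2°.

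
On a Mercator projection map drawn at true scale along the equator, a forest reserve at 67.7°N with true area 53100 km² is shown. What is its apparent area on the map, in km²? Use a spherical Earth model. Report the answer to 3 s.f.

Mercator is conformal, so the point scale is isotropic: h = k = sec φ = 1/cos φ.
Areal scale = k² = sec²φ = 1/cos²(67.7°) = 1/0.3795² = 6.945.
Apparent area = 53100 × 6.945 ≈ 369000 km².

369000 km²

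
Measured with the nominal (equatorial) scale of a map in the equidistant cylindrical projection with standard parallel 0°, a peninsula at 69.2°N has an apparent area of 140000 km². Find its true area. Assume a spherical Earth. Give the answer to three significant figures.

In the plate carrée (x = Rλ, y = Rφ), meridians are true-scale (h = 1) and parallels are stretched by k = sec φ.
Areal scale = h·k = 1 × sec φ; at 69.2°, h = 1.000, k = 2.816, so h·k = 2.816.
True area = apparent / (areal scale) = 140000 / 2.816 ≈ 49700 km².

49700 km²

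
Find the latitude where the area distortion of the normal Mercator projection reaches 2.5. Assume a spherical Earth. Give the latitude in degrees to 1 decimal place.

50.8°

Mercator areal scale is sec²φ.
sec²φ = 2.5  ⇒  cos²φ = 0.4000  ⇒  cos φ = 0.6325.
φ = arccos(0.6325) ≈ 50.8°.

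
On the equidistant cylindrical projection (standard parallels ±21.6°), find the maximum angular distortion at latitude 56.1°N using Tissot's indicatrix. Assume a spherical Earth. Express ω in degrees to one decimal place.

The equidistant cylindrical projection with φ₀ = 21.6° has h = 1 (meridians true) and k = cos φ₀ / cos φ along parallels.
At 56.1°: h = 1.000, k = 1.667; principal scales a = 1.667, b = 1.000.
sin(ω/2) = (a − b)/(a + b) = 0.6670/2.667 = 0.2501, so ω = 2 arcsin(0.2501) ≈ 29.0°.

29.0°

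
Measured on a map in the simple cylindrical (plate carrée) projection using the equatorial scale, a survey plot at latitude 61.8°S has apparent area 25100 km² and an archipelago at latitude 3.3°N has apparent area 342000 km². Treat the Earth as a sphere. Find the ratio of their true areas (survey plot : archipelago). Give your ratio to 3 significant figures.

On the plate carrée, areal scale = h·k = 1 × sec φ, so true area = apparent × cos φ.
True area of survey plot: 25100 × cos(61.8°) = 25100 × 0.4726 = 11860 km².
True area of archipelago: 342000 × cos(3.3°) = 342000 × 0.9983 = 341400 km².
Ratio = 11860 / 341400 ≈ 0.0347.

0.0347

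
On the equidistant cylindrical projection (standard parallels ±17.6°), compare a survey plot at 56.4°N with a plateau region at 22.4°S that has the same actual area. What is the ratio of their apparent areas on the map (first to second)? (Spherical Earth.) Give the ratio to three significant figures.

With standard parallel φ₀ = 17.6°, the equirectangular projection gives x = Rλ cos φ₀, y = Rφ, so h = 1 and k = cos 17.6° / cos φ.
Areal scale at 56.4°: h·k = 1.000 × 1.722 = 1.722.
Areal scale at 22.4°: h·k = 1.000 × 1.031 = 1.031.
Ratio = 1.722/1.031 ≈ 1.67.

1.67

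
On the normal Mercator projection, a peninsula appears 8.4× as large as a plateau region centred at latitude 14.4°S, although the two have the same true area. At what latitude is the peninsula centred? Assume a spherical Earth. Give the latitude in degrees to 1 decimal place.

70.5°

On Mercator, (apparent₁)/(apparent₂) = sec²φ₁ / sec²φ₂ when true areas are equal.
cos²φ₂ / cos²φ₁ = 8.4  ⇒  cos φ₁ = cos 14.4° / √8.4 = 0.9686/2.898 = 0.3342.
φ₁ = arccos(0.3342) ≈ 70.5°.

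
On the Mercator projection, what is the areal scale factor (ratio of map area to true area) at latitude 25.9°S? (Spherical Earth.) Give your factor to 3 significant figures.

For Mercator, h = k = sec φ (a conformal cylindrical projection has a single point scale, 1/cos φ).
Areal scale = k² = sec²φ = 1/cos²(25.9°) = 1/0.8996² = 1.236.

1.24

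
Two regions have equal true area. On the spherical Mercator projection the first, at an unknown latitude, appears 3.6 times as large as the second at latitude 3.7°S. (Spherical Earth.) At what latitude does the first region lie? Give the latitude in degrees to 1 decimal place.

58.3°

On Mercator, (apparent₁)/(apparent₂) = sec²φ₁ / sec²φ₂ when true areas are equal.
cos²φ₂ / cos²φ₁ = 3.6  ⇒  cos φ₁ = cos 3.7° / √3.6 = 0.9979/1.897 = 0.5259.
φ₁ = arccos(0.5259) ≈ 58.3°.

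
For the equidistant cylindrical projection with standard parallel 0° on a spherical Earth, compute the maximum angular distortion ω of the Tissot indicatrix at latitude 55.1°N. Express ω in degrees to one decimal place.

In the plate carrée (x = Rλ, y = Rφ), meridians are true-scale (h = 1) and parallels are stretched by k = sec φ.
At 55.1°: h = 1.000, k = 1.748; principal scales a = 1.748, b = 1.000.
sin(ω/2) = (a − b)/(a + b) = 0.7478/2.748 = 0.2721, so ω = 2 arcsin(0.2721) ≈ 31.6°.

31.6°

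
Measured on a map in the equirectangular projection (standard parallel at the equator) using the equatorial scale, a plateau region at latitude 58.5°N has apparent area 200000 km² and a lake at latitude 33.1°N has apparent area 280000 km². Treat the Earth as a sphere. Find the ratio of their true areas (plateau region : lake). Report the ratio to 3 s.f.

0.446

Plate carrée has h = 1 and k = sec φ, giving areal scale sec φ; true area = (apparent area) · cos φ.
True area of plateau region: 200000 × cos(58.5°) = 200000 × 0.5225 = 104500 km².
True area of lake: 280000 × cos(33.1°) = 280000 × 0.8377 = 234600 km².
Ratio = 104500 / 234600 ≈ 0.446.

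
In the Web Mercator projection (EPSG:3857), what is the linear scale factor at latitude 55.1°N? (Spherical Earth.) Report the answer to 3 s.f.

1.75

Mercator is conformal, so the point scale is isotropic: h = k = sec φ = 1/cos φ.
k = 1/cos 55.1° = 1/0.5721 = 1.748.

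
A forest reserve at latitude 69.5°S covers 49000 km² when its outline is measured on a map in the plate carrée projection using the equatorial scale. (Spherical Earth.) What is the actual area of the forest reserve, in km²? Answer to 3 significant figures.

In the plate carrée (x = Rλ, y = Rφ), meridians are true-scale (h = 1) and parallels are stretched by k = sec φ.
Areal scale = h·k = 1 × sec φ; at 69.5°, h = 1.000, k = 2.855, so h·k = 2.855.
True area = apparent / (areal scale) = 49000 / 2.855 ≈ 17200 km².

17200 km²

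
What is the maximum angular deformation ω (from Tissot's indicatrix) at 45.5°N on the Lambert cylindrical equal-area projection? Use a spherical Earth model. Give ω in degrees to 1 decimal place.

The Lambert cylindrical equal-area projection is the cylindrical equal-area projection with its standard parallel at the equator (φ₀ = 0). A cylindrical equal-area projection with standard parallel φ₀ has meridian scale h = cos φ / cos φ₀ and parallel scale k = cos φ₀ / cos φ (so areas are preserved, h·k = 1).
At 45.5°: h = 0.7009, k = 1.427; principal scales a = 1.427, b = 0.7009.
sin(ω/2) = (a − b)/(a + b) = 0.7258/2.128 = 0.3411, so ω = 2 arcsin(0.3411) ≈ 39.9°.

39.9°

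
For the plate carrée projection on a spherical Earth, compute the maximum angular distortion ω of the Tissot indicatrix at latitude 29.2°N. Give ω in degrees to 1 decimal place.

7.8°

For the equirectangular projection with φ₀ = 0 (plate carrée), h = 1 along meridians and k = sec φ along parallels.
At 29.2°: h = 1.000, k = 1.146; principal scales a = 1.146, b = 1.000.
sin(ω/2) = (a − b)/(a + b) = 0.1456/2.146 = 0.06785, so ω = 2 arcsin(0.06785) ≈ 7.8°.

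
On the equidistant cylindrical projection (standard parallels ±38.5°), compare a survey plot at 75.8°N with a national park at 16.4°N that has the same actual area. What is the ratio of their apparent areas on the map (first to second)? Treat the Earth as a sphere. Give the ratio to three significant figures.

The equidistant cylindrical projection with φ₀ = 38.5° has h = 1 (meridians true) and k = cos φ₀ / cos φ along parallels.
Areal scale at 75.8°: h·k = 1.000 × 3.190 = 3.190.
Areal scale at 16.4°: h·k = 1.000 × 0.8158 = 0.8158.
Ratio = 3.190/0.8158 ≈ 3.91.

3.91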